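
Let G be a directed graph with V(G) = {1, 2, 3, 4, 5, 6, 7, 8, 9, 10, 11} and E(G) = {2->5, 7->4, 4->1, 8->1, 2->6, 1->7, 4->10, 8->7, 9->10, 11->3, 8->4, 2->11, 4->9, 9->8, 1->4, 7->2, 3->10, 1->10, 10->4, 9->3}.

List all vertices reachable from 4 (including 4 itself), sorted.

Start at 4.
Its neighbours: 1, 9, 10.
Then their neighbours: 3, 7, 8.
Then next layer: 2.
Then next layer: 5, 6, 11.
Every vertex is now reached.

1, 2, 3, 4, 5, 6, 7, 8, 9, 10, 11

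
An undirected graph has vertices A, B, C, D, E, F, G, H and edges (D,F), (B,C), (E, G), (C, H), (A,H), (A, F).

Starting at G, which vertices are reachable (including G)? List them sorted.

E, G

Start at G.
Its neighbours: E.
Nothing further is reachable.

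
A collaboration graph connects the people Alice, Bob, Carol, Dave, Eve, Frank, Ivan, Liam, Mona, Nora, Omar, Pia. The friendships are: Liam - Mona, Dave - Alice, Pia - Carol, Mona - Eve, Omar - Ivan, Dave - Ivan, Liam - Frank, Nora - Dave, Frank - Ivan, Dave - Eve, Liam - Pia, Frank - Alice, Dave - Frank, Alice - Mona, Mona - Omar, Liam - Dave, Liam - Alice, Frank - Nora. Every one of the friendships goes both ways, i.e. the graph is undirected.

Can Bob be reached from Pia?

Explore from Pia.
Distance 1: reach Carol, Liam.
Distance 2: reach Alice, Dave, Frank, Mona.
Distance 3: reach Eve, Ivan, Nora, Omar.
The search is exhausted without reaching Bob; it lies in a different component.

No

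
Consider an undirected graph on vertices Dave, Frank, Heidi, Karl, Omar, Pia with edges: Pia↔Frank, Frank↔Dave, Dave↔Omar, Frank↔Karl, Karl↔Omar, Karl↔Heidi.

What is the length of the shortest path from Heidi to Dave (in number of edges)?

Distance 0: Heidi.
Distance 1: Karl.
Distance 2: Frank, Omar.
Distance 3: Dave, Pia — contains Dave.

3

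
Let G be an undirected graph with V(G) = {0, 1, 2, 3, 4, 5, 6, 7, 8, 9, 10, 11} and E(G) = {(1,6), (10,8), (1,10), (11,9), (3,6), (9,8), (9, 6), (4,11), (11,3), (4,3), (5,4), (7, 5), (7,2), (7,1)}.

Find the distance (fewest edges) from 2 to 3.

Distance 0: 2.
Distance 1: 7.
Distance 2: 1, 5.
Distance 3: 4, 6, 10.
Distance 4: 3, 8, 9, 11 — contains 3.

4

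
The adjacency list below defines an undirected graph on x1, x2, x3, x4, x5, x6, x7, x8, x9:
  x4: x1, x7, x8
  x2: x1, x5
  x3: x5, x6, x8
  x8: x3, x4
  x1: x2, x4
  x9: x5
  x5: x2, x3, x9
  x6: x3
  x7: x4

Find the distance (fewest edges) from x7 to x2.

Distance 0: x7.
Distance 1: x4.
Distance 2: x1, x8.
Distance 3: x2, x3 — contains x2.

3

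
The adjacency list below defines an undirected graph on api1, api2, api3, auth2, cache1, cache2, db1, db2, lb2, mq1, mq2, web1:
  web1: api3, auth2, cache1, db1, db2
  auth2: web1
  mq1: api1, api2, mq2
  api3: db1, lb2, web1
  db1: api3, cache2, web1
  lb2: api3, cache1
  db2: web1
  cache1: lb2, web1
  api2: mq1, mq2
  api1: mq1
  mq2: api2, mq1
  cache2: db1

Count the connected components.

2

From api1: component {api1, api2, mq1, mq2}.
From api3: component {api3, auth2, cache1, cache2, db1, db2, lb2, web1}.
That's 2 components.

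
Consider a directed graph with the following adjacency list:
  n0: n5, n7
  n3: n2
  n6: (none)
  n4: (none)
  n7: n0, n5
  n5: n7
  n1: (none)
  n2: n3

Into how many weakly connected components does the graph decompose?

From n0: component {n0, n5, n7}.
From n1: component {n1}.
From n2: component {n2, n3}.
From n4: component {n4}.
From n6: component {n6}.
That's 5 components.

5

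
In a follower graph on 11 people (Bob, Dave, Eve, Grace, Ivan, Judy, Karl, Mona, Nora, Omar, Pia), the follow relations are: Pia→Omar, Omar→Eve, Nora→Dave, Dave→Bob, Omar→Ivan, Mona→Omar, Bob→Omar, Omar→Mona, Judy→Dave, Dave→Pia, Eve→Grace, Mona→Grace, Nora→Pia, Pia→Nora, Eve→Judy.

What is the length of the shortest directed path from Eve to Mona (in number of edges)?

Distance 0: Eve.
Distance 1: Grace, Judy.
Distance 2: Dave.
Distance 3: Bob, Pia.
Distance 4: Nora, Omar.
Distance 5: Ivan, Mona — contains Mona.

5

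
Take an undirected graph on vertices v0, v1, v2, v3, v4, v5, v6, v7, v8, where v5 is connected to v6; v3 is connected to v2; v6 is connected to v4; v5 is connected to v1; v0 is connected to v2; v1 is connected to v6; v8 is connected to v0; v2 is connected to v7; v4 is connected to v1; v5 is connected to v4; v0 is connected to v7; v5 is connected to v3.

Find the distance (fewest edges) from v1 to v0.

4

Distance 0: v1.
Distance 1: v4, v5, v6.
Distance 2: v3.
Distance 3: v2.
Distance 4: v0, v7 — contains v0.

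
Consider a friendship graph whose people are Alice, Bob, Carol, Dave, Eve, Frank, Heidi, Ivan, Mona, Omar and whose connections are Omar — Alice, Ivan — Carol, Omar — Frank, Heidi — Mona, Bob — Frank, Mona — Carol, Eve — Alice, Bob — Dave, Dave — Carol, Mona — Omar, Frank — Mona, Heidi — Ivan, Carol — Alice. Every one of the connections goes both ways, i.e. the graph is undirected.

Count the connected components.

From Alice: component {Alice, Bob, Carol, Dave, Eve, Frank, Heidi, Ivan, Mona, Omar}.
That's 1 component.

1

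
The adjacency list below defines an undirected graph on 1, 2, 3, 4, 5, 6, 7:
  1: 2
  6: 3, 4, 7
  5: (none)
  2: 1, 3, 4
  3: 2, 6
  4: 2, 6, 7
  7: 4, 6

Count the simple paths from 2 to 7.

2–3–6–4–7
2–3–6–7
2–4–6–7
2–4–7

4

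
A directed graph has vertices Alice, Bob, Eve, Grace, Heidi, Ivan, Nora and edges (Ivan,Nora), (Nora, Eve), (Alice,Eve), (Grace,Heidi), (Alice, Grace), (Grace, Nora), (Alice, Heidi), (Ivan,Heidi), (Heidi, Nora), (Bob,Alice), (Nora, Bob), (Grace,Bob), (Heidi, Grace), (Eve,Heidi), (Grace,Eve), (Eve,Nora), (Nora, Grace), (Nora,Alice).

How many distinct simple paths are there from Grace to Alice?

Grace→Bob→Alice
Grace→Eve→Heidi→Nora→Alice
Grace→Eve→Heidi→Nora→Bob→Alice
Grace→Eve→Nora→Alice
Grace→Eve→Nora→Bob→Alice
Grace→Heidi→Nora→Alice
Grace→Heidi→Nora→Bob→Alice
Grace→Nora→Alice
Grace→Nora→Bob→Alice

9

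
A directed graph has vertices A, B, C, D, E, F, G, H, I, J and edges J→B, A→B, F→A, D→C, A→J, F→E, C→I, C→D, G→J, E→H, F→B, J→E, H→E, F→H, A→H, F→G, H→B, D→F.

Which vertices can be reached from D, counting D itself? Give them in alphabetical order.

Start at D.
Its neighbours: C, F.
Then their neighbours: A, B, E, G, H, I.
Then next layer: J.
Every vertex is now reached.

A, B, C, D, E, F, G, H, I, J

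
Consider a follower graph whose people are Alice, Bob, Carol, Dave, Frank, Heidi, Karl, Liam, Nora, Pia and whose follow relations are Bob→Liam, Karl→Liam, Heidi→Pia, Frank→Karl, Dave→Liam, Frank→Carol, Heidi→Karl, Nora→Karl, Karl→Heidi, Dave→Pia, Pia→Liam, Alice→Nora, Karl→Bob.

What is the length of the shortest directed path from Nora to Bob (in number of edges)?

2

Distance 0: Nora.
Distance 1: Karl.
Distance 2: Bob, Heidi, Liam — contains Bob.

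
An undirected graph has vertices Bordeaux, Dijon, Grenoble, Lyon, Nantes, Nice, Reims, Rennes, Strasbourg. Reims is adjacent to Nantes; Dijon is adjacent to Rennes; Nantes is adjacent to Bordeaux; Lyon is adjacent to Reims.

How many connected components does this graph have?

From Bordeaux: component {Bordeaux, Lyon, Nantes, Reims}.
From Dijon: component {Dijon, Rennes}.
From Grenoble: component {Grenoble}.
From Nice: component {Nice}.
From Strasbourg: component {Strasbourg}.
That's 5 components.

5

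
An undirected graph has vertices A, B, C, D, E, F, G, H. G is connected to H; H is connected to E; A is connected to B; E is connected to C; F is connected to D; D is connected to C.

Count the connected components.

2

From A: component {A, B}.
From C: component {C, D, E, F, G, H}.
That's 2 components.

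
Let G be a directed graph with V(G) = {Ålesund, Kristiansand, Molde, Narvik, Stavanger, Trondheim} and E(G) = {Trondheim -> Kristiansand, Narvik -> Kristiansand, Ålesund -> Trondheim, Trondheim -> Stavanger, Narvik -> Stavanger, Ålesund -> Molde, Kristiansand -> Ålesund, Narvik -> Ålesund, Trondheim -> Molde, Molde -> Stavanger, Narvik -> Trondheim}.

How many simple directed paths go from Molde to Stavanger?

Molde→Stavanger

1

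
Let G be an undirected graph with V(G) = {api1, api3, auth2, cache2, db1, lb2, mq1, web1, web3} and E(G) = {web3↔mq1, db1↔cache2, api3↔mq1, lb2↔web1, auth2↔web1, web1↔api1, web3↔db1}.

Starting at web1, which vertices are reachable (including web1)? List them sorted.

Start at web1.
Its neighbours: api1, auth2, lb2.
Nothing further is reachable.

api1, auth2, lb2, web1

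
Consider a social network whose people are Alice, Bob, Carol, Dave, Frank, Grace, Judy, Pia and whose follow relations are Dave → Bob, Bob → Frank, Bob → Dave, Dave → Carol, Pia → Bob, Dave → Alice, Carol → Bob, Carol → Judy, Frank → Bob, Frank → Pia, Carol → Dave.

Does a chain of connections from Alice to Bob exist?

Alice has no outgoing edges, so nothing is reachable from it.

No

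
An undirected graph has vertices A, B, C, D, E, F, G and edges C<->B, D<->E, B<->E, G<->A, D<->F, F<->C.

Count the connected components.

From A: component {A, G}.
From B: component {B, C, D, E, F}.
That's 2 components.

2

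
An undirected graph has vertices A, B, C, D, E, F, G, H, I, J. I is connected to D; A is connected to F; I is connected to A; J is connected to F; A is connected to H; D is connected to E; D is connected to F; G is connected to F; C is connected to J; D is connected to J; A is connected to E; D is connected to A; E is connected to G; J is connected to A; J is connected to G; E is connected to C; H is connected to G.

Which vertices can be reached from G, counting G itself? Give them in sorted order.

Start at G.
Its neighbours: E, F, H, J.
Then their neighbours: A, C, D.
Then next layer: I.
Nothing further is reachable.

A, C, D, E, F, G, H, I, J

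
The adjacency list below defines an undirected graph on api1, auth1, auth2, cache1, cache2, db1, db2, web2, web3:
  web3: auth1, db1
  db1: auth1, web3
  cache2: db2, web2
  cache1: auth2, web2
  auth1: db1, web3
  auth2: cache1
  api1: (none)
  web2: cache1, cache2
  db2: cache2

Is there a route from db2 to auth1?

Explore from db2.
Distance 1: reach cache2.
Distance 2: reach web2.
Distance 3: reach cache1.
Distance 4: reach auth2.
The search is exhausted without reaching auth1; it lies in a different component.

No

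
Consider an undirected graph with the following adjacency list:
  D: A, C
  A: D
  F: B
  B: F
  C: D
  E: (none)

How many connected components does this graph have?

3

From A: component {A, C, D}.
From B: component {B, F}.
From E: component {E}.
That's 3 components.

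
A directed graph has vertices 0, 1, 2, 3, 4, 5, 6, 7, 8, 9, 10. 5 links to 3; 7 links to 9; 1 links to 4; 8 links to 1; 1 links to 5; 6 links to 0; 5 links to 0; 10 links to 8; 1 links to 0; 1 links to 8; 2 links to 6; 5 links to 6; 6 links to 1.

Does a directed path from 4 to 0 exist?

4 has no outgoing edges, so nothing is reachable from it.

No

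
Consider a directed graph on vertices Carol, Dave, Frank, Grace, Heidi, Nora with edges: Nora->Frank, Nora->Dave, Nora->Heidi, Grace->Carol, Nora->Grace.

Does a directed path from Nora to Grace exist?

Yes

Explore from Nora.
Distance 1: reach Dave, Frank, Grace, Heidi.
Found Grace.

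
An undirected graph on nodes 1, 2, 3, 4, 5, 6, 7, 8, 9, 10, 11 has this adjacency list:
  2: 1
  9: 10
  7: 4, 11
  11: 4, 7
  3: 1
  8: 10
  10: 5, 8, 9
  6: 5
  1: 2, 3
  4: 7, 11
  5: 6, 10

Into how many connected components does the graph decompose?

3

From 1: component {1, 2, 3}.
From 4: component {4, 7, 11}.
From 5: component {5, 6, 8, 9, 10}.
That's 3 components.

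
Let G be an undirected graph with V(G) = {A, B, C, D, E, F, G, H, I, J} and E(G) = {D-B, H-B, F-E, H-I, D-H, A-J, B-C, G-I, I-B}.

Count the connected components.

From A: component {A, J}.
From B: component {B, C, D, G, H, I}.
From E: component {E, F}.
That's 3 components.

3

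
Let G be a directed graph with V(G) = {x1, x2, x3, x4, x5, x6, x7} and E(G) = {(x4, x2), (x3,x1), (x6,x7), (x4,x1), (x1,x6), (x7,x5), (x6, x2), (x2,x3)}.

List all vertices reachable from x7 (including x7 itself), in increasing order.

Start at x7.
Its neighbours: x5.
Nothing further is reachable.

x5, x7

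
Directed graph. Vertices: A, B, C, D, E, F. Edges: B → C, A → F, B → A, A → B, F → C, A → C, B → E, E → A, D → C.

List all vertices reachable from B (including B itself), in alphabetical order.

A, B, C, E, F

Start at B.
Its neighbours: A, C, E.
Then their neighbours: F.
Nothing further is reachable.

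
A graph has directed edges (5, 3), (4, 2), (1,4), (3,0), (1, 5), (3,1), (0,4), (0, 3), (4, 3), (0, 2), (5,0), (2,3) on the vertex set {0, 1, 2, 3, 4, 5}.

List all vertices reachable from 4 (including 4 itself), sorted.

0, 1, 2, 3, 4, 5

Start at 4.
Its neighbours: 2, 3.
Then their neighbours: 0, 1.
Then next layer: 5.
Every vertex is now reached.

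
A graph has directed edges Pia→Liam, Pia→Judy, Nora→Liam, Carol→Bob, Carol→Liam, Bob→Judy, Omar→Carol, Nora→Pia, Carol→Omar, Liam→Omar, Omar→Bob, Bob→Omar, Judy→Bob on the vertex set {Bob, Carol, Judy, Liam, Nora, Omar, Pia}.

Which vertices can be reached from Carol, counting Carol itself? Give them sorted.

Start at Carol.
Its neighbours: Bob, Liam, Omar.
Then their neighbours: Judy.
Nothing further is reachable.

Bob, Carol, Judy, Liam, Omar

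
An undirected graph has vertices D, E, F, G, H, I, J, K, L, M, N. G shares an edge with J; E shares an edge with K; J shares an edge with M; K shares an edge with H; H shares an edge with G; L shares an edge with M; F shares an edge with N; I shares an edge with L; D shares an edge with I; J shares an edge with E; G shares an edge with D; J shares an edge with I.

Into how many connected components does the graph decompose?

2

From D: component {D, E, G, H, I, J, K, L, M}.
From F: component {F, N}.
That's 2 components.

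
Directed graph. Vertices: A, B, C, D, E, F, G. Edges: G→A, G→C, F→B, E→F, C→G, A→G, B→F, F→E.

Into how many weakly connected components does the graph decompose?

3

From A: component {A, C, G}.
From B: component {B, E, F}.
From D: component {D}.
That's 3 components.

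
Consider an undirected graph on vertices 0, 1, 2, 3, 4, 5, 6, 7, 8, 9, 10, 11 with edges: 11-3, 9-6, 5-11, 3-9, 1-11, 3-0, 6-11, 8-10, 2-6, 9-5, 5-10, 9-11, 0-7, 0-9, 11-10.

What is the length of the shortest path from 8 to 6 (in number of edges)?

Distance 0: 8.
Distance 1: 10.
Distance 2: 5, 11.
Distance 3: 1, 3, 6, 9 — contains 6.

3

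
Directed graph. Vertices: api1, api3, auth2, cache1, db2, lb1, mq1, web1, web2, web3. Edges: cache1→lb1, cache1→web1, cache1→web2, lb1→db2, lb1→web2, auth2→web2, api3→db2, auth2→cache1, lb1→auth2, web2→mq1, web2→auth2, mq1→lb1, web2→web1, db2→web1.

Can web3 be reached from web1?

web1 has no outgoing edges, so nothing is reachable from it.

No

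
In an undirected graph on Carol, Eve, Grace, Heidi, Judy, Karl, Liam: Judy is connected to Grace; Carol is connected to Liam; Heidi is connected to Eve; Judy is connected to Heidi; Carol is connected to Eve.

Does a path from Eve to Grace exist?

Explore from Eve.
Distance 1: reach Carol, Heidi.
Distance 2: reach Judy, Liam.
Distance 3: reach Grace.
Found Grace.

Yes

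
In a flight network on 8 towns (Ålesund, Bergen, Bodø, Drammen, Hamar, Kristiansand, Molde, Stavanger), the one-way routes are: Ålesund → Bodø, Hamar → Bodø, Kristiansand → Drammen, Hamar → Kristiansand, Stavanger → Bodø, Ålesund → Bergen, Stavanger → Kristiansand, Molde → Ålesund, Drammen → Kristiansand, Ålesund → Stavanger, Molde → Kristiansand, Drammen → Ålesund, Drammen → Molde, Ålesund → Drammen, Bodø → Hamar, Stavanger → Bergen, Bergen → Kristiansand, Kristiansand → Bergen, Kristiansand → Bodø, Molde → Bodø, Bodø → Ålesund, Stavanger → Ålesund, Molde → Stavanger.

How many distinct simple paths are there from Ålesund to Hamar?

Ålesund→Bergen→Kristiansand→Bodø→Hamar
Ålesund→Bergen→Kristiansand→Drammen→Molde→Bodø→Hamar
Ålesund→Bergen→Kristiansand→Drammen→Molde→Stavanger→Bodø→Hamar
Ålesund→Bodø→Hamar
Ålesund→Drammen→Kristiansand→Bodø→Hamar
Ålesund→Drammen→Molde→Bodø→Hamar
Ålesund→Drammen→Molde→Kristiansand→Bodø→Hamar
Ålesund→Drammen→Molde→Stavanger→Bergen→Kristiansand→Bodø→Hamar
Ålesund→Drammen→Molde→Stavanger→Bodø→Hamar
Ålesund→Drammen→Molde→Stavanger→Kristiansand→Bodø→Hamar
Ålesund→Stavanger→Bergen→Kristiansand→Bodø→Hamar
Ålesund→Stavanger→Bergen→Kristiansand→Drammen→Molde→Bodø→Hamar
Ålesund→Stavanger→Bodø→Hamar
Ålesund→Stavanger→Kristiansand→Bodø→Hamar
Ålesund→Stavanger→Kristiansand→Drammen→Molde→Bodø→Hamar

15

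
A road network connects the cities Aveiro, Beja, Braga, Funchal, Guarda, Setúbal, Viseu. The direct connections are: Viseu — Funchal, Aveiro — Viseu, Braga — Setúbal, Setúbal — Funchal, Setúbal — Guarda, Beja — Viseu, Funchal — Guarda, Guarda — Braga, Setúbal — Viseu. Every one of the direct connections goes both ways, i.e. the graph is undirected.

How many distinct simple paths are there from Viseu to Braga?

7

Viseu–Funchal–Guarda–Braga
Viseu–Funchal–Guarda–Setúbal–Braga
Viseu–Funchal–Setúbal–Braga
Viseu–Funchal–Setúbal–Guarda–Braga
Viseu–Setúbal–Braga
Viseu–Setúbal–Funchal–Guarda–Braga
Viseu–Setúbal–Guarda–Braga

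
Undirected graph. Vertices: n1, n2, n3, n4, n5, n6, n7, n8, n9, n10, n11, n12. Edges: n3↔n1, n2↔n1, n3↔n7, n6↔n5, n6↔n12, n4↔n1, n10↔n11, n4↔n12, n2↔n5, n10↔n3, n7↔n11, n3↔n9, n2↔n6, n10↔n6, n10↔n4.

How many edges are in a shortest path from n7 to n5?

4

Distance 0: n7.
Distance 1: n3, n11.
Distance 2: n1, n9, n10.
Distance 3: n2, n4, n6.
Distance 4: n5, n12 — contains n5.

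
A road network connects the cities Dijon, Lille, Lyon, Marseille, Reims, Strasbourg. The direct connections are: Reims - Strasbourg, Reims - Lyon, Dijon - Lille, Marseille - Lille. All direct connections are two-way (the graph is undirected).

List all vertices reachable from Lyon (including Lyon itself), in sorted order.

Start at Lyon.
Its neighbours: Reims.
Then their neighbours: Strasbourg.
Nothing further is reachable.

Lyon, Reims, Strasbourg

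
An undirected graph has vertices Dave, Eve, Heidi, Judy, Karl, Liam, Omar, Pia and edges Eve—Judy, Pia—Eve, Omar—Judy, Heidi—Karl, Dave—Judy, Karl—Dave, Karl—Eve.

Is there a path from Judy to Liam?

No

Explore from Judy.
Distance 1: reach Dave, Eve, Omar.
Distance 2: reach Karl, Pia.
Distance 3: reach Heidi.
The search is exhausted without reaching Liam; it lies in a different component.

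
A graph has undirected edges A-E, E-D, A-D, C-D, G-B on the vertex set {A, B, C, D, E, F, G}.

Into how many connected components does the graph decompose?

From A: component {A, C, D, E}.
From B: component {B, G}.
From F: component {F}.
That's 3 components.

3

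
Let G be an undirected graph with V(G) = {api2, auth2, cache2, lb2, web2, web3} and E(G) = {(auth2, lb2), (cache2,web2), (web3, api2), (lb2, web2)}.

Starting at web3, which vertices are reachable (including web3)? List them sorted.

api2, web3

Start at web3.
Its neighbours: api2.
Nothing further is reachable.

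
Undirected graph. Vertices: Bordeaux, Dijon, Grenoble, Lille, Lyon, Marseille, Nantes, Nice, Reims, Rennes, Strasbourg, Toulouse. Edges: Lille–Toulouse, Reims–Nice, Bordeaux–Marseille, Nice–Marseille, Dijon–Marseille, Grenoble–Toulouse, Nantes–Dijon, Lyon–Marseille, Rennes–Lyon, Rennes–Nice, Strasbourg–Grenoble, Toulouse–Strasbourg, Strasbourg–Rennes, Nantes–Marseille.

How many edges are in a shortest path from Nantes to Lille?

Distance 0: Nantes.
Distance 1: Dijon, Marseille.
Distance 2: Bordeaux, Lyon, Nice.
Distance 3: Reims, Rennes.
Distance 4: Strasbourg.
Distance 5: Grenoble, Toulouse.
Distance 6: Lille — contains Lille.

6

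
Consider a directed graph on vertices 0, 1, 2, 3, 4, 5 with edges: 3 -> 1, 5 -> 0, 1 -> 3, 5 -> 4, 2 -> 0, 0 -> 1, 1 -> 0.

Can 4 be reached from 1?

Explore from 1.
Distance 1: reach 0, 3.
The search from 1 is exhausted; no directed path reaches 4.

No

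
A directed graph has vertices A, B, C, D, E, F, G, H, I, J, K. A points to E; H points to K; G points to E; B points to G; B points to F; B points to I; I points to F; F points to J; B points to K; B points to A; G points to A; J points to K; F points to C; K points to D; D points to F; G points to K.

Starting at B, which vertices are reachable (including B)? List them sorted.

A, B, C, D, E, F, G, I, J, K

Start at B.
Its neighbours: A, F, G, I, K.
Then their neighbours: C, D, E, J.
Nothing further is reachable.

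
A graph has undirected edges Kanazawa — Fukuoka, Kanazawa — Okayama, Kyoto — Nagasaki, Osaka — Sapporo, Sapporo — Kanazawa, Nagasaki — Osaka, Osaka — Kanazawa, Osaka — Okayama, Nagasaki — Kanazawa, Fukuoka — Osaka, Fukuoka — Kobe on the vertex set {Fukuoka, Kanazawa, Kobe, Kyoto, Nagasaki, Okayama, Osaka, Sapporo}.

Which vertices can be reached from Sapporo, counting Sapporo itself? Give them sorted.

Start at Sapporo.
Its neighbours: Kanazawa, Osaka.
Then their neighbours: Fukuoka, Nagasaki, Okayama.
Then next layer: Kobe, Kyoto.
Every vertex is now reached.

Fukuoka, Kanazawa, Kobe, Kyoto, Nagasaki, Okayama, Osaka, Sapporo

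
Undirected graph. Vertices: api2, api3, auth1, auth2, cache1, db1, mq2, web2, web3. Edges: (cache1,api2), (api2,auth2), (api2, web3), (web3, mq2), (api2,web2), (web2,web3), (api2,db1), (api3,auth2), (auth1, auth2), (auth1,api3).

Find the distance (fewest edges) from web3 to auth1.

3

Distance 0: web3.
Distance 1: api2, mq2, web2.
Distance 2: auth2, cache1, db1.
Distance 3: api3, auth1 — contains auth1.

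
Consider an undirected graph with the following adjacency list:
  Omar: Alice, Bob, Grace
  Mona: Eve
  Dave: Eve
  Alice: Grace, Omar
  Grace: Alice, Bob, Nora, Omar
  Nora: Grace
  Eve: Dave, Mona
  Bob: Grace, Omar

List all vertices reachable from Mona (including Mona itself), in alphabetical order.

Start at Mona.
Its neighbours: Eve.
Then their neighbours: Dave.
Nothing further is reachable.

Dave, Eve, Mona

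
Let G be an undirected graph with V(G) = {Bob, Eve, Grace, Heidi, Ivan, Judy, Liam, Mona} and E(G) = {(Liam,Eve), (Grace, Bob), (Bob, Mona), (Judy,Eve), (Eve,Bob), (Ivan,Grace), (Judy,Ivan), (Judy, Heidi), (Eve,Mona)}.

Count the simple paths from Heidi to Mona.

Heidi–Judy–Eve–Bob–Mona
Heidi–Judy–Eve–Mona
Heidi–Judy–Ivan–Grace–Bob–Eve–Mona
Heidi–Judy–Ivan–Grace–Bob–Mona

4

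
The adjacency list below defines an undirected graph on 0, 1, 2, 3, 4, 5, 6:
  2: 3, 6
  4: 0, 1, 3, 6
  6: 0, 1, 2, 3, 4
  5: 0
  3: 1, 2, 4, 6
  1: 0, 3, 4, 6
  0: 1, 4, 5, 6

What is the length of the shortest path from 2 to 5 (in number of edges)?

3

Distance 0: 2.
Distance 1: 3, 6.
Distance 2: 0, 1, 4.
Distance 3: 5 — contains 5.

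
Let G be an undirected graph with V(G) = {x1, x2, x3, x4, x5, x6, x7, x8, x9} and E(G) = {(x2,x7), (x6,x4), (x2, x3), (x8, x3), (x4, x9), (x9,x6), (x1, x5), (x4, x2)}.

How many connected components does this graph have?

2

From x1: component {x1, x5}.
From x2: component {x2, x3, x4, x6, x7, x8, x9}.
That's 2 components.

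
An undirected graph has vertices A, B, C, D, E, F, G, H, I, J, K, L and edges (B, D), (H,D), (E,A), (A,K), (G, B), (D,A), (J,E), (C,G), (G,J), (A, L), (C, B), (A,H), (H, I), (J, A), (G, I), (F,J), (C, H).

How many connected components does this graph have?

1

From A: component {A, B, C, D, E, F, G, H, I, J, K, L}.
That's 1 component.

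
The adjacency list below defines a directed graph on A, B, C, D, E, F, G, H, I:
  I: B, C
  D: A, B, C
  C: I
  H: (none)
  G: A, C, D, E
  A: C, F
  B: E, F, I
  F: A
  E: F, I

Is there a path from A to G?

Explore from A.
Distance 1: reach C, F.
Distance 2: reach I.
Distance 3: reach B.
Distance 4: reach E.
The search from A is exhausted; no directed path reaches G.

No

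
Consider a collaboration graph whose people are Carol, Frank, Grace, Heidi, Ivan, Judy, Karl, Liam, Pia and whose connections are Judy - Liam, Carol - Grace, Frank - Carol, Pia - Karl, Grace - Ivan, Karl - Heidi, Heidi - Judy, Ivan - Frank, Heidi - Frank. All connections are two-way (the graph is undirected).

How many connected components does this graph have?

From Carol: component {Carol, Frank, Grace, Heidi, Ivan, Judy, Karl, Liam, Pia}.
That's 1 component.

1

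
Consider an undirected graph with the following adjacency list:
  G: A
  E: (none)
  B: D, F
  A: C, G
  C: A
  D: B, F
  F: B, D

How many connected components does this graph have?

3

From A: component {A, C, G}.
From B: component {B, D, F}.
From E: component {E}.
That's 3 components.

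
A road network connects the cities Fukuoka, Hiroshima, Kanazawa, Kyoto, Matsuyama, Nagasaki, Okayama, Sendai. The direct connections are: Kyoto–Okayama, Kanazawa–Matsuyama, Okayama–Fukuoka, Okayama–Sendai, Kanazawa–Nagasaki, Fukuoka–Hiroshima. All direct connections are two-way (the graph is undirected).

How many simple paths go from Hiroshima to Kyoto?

1

Hiroshima–Fukuoka–Okayama–Kyoto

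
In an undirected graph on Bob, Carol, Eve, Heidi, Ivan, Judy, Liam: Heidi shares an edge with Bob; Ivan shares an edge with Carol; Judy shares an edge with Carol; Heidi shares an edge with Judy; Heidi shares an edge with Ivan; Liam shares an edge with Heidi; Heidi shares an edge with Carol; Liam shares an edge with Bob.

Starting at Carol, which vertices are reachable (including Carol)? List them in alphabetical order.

Bob, Carol, Heidi, Ivan, Judy, Liam

Start at Carol.
Its neighbours: Heidi, Ivan, Judy.
Then their neighbours: Bob, Liam.
Nothing further is reachable.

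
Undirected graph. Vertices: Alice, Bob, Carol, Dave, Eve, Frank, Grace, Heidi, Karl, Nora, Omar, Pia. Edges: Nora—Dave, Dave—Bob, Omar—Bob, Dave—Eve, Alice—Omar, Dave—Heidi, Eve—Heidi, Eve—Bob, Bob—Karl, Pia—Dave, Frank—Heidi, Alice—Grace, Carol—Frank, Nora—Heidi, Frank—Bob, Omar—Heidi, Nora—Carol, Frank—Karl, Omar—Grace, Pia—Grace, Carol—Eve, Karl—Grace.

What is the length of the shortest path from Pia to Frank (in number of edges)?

Distance 0: Pia.
Distance 1: Dave, Grace.
Distance 2: Alice, Bob, Eve, Heidi, Karl, Nora, Omar.
Distance 3: Carol, Frank — contains Frank.

3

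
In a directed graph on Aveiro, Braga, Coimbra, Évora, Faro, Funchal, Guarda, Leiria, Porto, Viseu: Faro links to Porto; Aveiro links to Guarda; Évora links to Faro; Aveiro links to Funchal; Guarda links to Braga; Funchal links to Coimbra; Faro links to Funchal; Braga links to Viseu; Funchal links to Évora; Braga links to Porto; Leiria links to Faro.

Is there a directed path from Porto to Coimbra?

No

Porto has no outgoing edges, so nothing is reachable from it.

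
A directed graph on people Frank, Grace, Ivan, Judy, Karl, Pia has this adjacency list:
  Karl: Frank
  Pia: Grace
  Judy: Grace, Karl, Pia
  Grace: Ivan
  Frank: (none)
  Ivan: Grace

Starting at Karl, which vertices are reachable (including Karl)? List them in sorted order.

Start at Karl.
Its neighbours: Frank.
Nothing further is reachable.

Frank, Karl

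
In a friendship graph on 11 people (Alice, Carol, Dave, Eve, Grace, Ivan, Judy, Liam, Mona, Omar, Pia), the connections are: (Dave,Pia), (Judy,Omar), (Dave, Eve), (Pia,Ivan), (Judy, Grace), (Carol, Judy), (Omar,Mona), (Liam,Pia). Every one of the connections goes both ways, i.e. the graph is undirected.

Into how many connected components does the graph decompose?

3

From Alice: component {Alice}.
From Carol: component {Carol, Grace, Judy, Mona, Omar}.
From Dave: component {Dave, Eve, Ivan, Liam, Pia}.
That's 3 components.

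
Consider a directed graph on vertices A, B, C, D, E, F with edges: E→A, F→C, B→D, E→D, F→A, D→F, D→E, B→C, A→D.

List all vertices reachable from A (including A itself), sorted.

A, C, D, E, F

Start at A.
Its neighbours: D.
Then their neighbours: E, F.
Then next layer: C.
Nothing further is reachable.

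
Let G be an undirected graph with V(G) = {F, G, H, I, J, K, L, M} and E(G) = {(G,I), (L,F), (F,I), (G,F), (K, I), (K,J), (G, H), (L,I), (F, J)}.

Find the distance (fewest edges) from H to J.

3

Distance 0: H.
Distance 1: G.
Distance 2: F, I.
Distance 3: J, K, L — contains J.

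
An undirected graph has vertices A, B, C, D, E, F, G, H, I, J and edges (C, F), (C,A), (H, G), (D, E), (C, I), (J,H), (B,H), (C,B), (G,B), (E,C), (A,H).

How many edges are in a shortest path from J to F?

Distance 0: J.
Distance 1: H.
Distance 2: A, B, G.
Distance 3: C.
Distance 4: E, F, I — contains F.

4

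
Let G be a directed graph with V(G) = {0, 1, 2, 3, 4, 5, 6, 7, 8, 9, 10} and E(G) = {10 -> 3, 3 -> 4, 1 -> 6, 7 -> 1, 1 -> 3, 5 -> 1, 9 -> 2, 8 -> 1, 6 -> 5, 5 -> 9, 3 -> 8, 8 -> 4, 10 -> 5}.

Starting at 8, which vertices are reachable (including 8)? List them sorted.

1, 2, 3, 4, 5, 6, 8, 9

Start at 8.
Its neighbours: 1, 4.
Then their neighbours: 3, 6.
Then next layer: 5.
Then next layer: 9.
Then next layer: 2.
Nothing further is reachable.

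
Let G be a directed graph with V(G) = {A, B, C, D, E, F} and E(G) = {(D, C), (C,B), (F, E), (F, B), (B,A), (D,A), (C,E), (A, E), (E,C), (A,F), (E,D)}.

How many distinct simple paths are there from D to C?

3

D→A→E→C
D→A→F→E→C
D→C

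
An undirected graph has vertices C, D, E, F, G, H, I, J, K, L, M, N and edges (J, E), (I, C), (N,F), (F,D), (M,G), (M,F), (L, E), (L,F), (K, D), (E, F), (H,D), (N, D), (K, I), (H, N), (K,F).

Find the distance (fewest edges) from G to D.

3

Distance 0: G.
Distance 1: M.
Distance 2: F.
Distance 3: D, E, K, L, N — contains D.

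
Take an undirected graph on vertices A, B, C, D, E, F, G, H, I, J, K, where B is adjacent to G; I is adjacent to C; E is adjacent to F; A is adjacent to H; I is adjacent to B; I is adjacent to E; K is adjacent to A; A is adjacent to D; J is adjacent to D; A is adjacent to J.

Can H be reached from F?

No

Explore from F.
Distance 1: reach E.
Distance 2: reach I.
Distance 3: reach B, C.
Distance 4: reach G.
The search is exhausted without reaching H; it lies in a different component.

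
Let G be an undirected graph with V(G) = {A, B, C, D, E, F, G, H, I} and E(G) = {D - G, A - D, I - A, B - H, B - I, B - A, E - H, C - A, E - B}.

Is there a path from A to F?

No

Explore from A.
Distance 1: reach B, C, D, I.
Distance 2: reach E, G, H.
The search is exhausted without reaching F; it lies in a different component.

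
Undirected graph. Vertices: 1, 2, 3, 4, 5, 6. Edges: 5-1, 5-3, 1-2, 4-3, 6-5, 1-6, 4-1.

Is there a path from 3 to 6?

Explore from 3.
Distance 1: reach 4, 5.
Distance 2: reach 1, 6.
Found 6.

Yes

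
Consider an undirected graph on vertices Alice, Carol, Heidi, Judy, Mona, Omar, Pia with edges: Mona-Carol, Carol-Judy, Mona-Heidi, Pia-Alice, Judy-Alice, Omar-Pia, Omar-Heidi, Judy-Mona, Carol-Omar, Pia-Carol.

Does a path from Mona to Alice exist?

Explore from Mona.
Distance 1: reach Carol, Heidi, Judy.
Distance 2: reach Alice, Omar, Pia.
Found Alice.

Yes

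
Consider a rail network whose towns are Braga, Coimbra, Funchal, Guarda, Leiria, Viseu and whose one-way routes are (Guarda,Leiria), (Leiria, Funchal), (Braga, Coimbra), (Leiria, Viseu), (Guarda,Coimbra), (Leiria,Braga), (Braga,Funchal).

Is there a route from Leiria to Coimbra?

Explore from Leiria.
Distance 1: reach Braga, Funchal, Viseu.
Distance 2: reach Coimbra.
Found Coimbra.

Yes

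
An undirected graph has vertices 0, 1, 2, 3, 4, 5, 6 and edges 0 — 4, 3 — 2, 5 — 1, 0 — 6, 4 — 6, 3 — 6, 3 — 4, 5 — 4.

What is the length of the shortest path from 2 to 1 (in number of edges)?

4

Distance 0: 2.
Distance 1: 3.
Distance 2: 4, 6.
Distance 3: 0, 5.
Distance 4: 1 — contains 1.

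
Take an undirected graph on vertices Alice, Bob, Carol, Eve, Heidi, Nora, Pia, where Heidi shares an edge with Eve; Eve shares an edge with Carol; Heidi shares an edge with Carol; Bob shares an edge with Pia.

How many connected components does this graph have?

4

From Alice: component {Alice}.
From Bob: component {Bob, Pia}.
From Carol: component {Carol, Eve, Heidi}.
From Nora: component {Nora}.
That's 4 components.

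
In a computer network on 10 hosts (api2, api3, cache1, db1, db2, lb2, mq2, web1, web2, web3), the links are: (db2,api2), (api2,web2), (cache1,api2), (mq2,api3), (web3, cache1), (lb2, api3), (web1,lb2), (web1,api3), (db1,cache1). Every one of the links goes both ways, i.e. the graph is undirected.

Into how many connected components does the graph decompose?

2

From api2: component {api2, cache1, db1, db2, web2, web3}.
From api3: component {api3, lb2, mq2, web1}.
That's 2 components.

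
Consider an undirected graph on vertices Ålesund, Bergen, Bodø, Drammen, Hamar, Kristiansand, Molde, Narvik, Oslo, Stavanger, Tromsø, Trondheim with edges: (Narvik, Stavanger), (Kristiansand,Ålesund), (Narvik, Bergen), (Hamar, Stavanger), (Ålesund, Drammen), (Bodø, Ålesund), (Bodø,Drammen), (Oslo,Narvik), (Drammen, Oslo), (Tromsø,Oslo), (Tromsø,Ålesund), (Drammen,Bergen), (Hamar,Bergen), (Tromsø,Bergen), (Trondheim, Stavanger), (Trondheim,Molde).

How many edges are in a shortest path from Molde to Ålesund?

6

Distance 0: Molde.
Distance 1: Trondheim.
Distance 2: Stavanger.
Distance 3: Hamar, Narvik.
Distance 4: Bergen, Oslo.
Distance 5: Drammen, Tromsø.
Distance 6: Ålesund, Bodø — contains Ålesund.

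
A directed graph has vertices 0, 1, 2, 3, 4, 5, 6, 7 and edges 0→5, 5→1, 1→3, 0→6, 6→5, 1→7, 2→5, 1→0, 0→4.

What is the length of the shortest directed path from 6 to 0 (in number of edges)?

3

Distance 0: 6.
Distance 1: 5.
Distance 2: 1.
Distance 3: 0, 3, 7 — contains 0.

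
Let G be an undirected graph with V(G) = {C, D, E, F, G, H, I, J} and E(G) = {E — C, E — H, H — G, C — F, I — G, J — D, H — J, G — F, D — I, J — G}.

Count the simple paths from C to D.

C–E–H–G–I–D
C–E–H–G–J–D
C–E–H–J–D
C–E–H–J–G–I–D
C–F–G–H–J–D
C–F–G–I–D
C–F–G–J–D

7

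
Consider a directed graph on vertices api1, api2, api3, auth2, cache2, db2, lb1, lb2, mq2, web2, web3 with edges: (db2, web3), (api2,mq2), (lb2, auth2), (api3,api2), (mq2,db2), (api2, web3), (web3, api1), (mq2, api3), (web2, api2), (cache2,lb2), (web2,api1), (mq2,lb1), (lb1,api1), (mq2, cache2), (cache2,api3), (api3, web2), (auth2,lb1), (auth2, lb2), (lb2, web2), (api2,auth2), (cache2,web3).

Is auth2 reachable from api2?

Yes

Explore from api2.
Distance 1: reach auth2, mq2, web3.
Found auth2.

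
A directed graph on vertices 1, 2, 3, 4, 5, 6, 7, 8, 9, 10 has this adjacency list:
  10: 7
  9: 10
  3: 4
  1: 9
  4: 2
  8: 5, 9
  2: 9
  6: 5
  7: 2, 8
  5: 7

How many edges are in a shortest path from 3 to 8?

6

Distance 0: 3.
Distance 1: 4.
Distance 2: 2.
Distance 3: 9.
Distance 4: 10.
Distance 5: 7.
Distance 6: 8 — contains 8.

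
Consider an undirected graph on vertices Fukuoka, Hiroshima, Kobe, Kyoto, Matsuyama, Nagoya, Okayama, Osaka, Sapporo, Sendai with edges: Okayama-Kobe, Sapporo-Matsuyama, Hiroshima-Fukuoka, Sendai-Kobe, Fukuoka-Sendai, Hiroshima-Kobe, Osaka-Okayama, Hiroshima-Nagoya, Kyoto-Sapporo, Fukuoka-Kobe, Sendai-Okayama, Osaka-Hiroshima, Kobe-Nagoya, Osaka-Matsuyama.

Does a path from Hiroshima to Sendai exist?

Explore from Hiroshima.
Distance 1: reach Fukuoka, Kobe, Nagoya, Osaka.
Distance 2: reach Matsuyama, Okayama, Sendai.
Found Sendai.

Yes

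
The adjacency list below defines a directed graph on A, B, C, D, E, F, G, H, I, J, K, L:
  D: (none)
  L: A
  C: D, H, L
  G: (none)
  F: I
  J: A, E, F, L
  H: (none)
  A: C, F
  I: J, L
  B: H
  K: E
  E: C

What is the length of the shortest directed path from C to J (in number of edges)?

5

Distance 0: C.
Distance 1: D, H, L.
Distance 2: A.
Distance 3: F.
Distance 4: I.
Distance 5: J — contains J.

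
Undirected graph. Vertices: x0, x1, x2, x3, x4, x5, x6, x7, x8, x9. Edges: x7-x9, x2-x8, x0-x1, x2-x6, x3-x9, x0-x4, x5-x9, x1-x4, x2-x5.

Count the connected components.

From x0: component {x0, x1, x4}.
From x2: component {x2, x3, x5, x6, x7, x8, x9}.
That's 2 components.

2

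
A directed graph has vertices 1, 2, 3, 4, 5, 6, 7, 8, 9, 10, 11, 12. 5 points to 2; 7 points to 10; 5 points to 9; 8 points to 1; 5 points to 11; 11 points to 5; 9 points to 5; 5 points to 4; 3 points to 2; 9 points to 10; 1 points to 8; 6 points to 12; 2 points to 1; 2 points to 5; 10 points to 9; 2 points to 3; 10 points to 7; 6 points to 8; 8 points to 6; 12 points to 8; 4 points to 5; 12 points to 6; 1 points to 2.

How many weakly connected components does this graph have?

From 1: component {1, 2, 3, 4, 5, 6, 7, 8, 9, 10, 11, 12}.
That's 1 component.

1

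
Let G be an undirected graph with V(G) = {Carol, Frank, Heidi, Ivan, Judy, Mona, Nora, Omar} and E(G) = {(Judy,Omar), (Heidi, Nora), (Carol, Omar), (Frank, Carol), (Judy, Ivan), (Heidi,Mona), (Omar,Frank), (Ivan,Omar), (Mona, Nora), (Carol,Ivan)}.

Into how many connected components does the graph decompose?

From Carol: component {Carol, Frank, Ivan, Judy, Omar}.
From Heidi: component {Heidi, Mona, Nora}.
That's 2 components.

2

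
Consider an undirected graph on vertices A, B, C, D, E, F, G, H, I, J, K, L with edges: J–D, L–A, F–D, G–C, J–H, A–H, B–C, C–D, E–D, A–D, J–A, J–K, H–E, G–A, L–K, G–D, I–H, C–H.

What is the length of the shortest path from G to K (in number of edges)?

Distance 0: G.
Distance 1: A, C, D.
Distance 2: B, E, F, H, J, L.
Distance 3: I, K — contains K.

3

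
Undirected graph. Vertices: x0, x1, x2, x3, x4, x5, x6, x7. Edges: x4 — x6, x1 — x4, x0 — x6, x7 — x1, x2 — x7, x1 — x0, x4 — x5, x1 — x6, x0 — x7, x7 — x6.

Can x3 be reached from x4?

Explore from x4.
Distance 1: reach x1, x5, x6.
Distance 2: reach x0, x7.
Distance 3: reach x2.
The search is exhausted without reaching x3; it lies in a different component.

No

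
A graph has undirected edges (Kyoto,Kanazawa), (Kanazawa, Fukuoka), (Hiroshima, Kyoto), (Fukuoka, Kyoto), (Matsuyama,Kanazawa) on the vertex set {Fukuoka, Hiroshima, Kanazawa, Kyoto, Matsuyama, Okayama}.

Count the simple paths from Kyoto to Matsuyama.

Kyoto–Fukuoka–Kanazawa–Matsuyama
Kyoto–Kanazawa–Matsuyama

2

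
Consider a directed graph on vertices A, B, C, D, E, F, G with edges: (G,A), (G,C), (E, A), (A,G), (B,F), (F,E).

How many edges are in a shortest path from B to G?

4

Distance 0: B.
Distance 1: F.
Distance 2: E.
Distance 3: A.
Distance 4: G — contains G.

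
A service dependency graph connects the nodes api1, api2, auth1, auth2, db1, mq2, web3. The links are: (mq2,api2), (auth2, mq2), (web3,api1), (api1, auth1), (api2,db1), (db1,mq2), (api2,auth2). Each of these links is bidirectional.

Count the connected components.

From api1: component {api1, auth1, web3}.
From api2: component {api2, auth2, db1, mq2}.
That's 2 components.

2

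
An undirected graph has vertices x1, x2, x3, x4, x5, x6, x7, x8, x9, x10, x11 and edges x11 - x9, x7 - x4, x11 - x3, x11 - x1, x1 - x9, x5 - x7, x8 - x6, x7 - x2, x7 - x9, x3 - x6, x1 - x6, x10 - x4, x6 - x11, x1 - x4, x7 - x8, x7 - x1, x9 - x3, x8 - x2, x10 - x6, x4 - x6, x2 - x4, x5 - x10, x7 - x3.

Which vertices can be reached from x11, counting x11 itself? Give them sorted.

Start at x11.
Its neighbours: x1, x3, x6, x9.
Then their neighbours: x4, x7, x8, x10.
Then next layer: x2, x5.
Every vertex is now reached.

x1, x2, x3, x4, x5, x6, x7, x8, x9, x10, x11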